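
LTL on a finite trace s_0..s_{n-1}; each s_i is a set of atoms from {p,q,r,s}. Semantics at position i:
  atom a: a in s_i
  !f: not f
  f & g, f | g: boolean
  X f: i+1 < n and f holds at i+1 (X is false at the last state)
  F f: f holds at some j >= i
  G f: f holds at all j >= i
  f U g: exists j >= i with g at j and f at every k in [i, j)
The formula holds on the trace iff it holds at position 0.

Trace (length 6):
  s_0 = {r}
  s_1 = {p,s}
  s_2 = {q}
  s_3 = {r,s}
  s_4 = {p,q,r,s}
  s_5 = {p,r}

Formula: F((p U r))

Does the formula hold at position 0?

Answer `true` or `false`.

s_0={r}: F((p U r))=True (p U r)=True p=False r=True
s_1={p,s}: F((p U r))=True (p U r)=False p=True r=False
s_2={q}: F((p U r))=True (p U r)=False p=False r=False
s_3={r,s}: F((p U r))=True (p U r)=True p=False r=True
s_4={p,q,r,s}: F((p U r))=True (p U r)=True p=True r=True
s_5={p,r}: F((p U r))=True (p U r)=True p=True r=True

Answer: true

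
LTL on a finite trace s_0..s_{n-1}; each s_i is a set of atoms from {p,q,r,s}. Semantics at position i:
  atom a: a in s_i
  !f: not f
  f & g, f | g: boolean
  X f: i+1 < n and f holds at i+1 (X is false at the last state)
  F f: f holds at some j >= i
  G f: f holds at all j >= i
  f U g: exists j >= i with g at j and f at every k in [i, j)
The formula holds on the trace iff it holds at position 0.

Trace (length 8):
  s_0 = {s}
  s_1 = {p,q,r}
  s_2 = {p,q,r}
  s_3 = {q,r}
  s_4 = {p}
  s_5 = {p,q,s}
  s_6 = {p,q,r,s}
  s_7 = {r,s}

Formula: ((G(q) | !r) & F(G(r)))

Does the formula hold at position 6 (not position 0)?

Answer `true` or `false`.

s_0={s}: ((G(q) | !r) & F(G(r)))=True (G(q) | !r)=True G(q)=False q=False !r=True r=False F(G(r))=True G(r)=False
s_1={p,q,r}: ((G(q) | !r) & F(G(r)))=False (G(q) | !r)=False G(q)=False q=True !r=False r=True F(G(r))=True G(r)=False
s_2={p,q,r}: ((G(q) | !r) & F(G(r)))=False (G(q) | !r)=False G(q)=False q=True !r=False r=True F(G(r))=True G(r)=False
s_3={q,r}: ((G(q) | !r) & F(G(r)))=False (G(q) | !r)=False G(q)=False q=True !r=False r=True F(G(r))=True G(r)=False
s_4={p}: ((G(q) | !r) & F(G(r)))=True (G(q) | !r)=True G(q)=False q=False !r=True r=False F(G(r))=True G(r)=False
s_5={p,q,s}: ((G(q) | !r) & F(G(r)))=True (G(q) | !r)=True G(q)=False q=True !r=True r=False F(G(r))=True G(r)=False
s_6={p,q,r,s}: ((G(q) | !r) & F(G(r)))=False (G(q) | !r)=False G(q)=False q=True !r=False r=True F(G(r))=True G(r)=True
s_7={r,s}: ((G(q) | !r) & F(G(r)))=False (G(q) | !r)=False G(q)=False q=False !r=False r=True F(G(r))=True G(r)=True
Evaluating at position 6: result = False

Answer: false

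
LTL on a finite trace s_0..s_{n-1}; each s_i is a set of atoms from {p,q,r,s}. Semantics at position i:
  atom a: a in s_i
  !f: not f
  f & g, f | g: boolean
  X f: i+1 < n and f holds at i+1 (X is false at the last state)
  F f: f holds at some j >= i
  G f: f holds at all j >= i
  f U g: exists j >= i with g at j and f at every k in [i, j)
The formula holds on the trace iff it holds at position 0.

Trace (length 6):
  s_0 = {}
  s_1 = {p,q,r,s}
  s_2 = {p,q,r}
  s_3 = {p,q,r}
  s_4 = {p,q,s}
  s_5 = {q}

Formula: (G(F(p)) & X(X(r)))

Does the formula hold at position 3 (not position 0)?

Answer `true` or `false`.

s_0={}: (G(F(p)) & X(X(r)))=False G(F(p))=False F(p)=True p=False X(X(r))=True X(r)=True r=False
s_1={p,q,r,s}: (G(F(p)) & X(X(r)))=False G(F(p))=False F(p)=True p=True X(X(r))=True X(r)=True r=True
s_2={p,q,r}: (G(F(p)) & X(X(r)))=False G(F(p))=False F(p)=True p=True X(X(r))=False X(r)=True r=True
s_3={p,q,r}: (G(F(p)) & X(X(r)))=False G(F(p))=False F(p)=True p=True X(X(r))=False X(r)=False r=True
s_4={p,q,s}: (G(F(p)) & X(X(r)))=False G(F(p))=False F(p)=True p=True X(X(r))=False X(r)=False r=False
s_5={q}: (G(F(p)) & X(X(r)))=False G(F(p))=False F(p)=False p=False X(X(r))=False X(r)=False r=False
Evaluating at position 3: result = False

Answer: false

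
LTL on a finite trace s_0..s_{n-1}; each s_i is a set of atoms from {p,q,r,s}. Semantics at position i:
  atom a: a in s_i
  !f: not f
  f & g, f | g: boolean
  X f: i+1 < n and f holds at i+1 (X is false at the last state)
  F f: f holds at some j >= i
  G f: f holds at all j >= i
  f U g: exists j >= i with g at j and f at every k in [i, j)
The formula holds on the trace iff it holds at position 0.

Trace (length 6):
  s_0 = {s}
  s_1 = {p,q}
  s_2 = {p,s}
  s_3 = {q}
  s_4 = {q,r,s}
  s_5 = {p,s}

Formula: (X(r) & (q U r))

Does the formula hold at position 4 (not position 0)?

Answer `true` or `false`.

s_0={s}: (X(r) & (q U r))=False X(r)=False r=False (q U r)=False q=False
s_1={p,q}: (X(r) & (q U r))=False X(r)=False r=False (q U r)=False q=True
s_2={p,s}: (X(r) & (q U r))=False X(r)=False r=False (q U r)=False q=False
s_3={q}: (X(r) & (q U r))=True X(r)=True r=False (q U r)=True q=True
s_4={q,r,s}: (X(r) & (q U r))=False X(r)=False r=True (q U r)=True q=True
s_5={p,s}: (X(r) & (q U r))=False X(r)=False r=False (q U r)=False q=False
Evaluating at position 4: result = False

Answer: false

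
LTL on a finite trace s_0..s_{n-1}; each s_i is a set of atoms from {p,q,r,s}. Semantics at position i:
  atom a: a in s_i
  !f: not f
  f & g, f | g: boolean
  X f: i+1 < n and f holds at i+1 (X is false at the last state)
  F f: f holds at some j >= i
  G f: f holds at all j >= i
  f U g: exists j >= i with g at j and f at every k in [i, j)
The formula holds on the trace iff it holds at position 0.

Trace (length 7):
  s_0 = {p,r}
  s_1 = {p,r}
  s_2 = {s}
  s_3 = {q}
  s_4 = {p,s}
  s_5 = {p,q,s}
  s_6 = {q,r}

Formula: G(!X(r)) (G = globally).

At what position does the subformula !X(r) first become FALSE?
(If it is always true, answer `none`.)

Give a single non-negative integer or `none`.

s_0={p,r}: !X(r)=False X(r)=True r=True
s_1={p,r}: !X(r)=True X(r)=False r=True
s_2={s}: !X(r)=True X(r)=False r=False
s_3={q}: !X(r)=True X(r)=False r=False
s_4={p,s}: !X(r)=True X(r)=False r=False
s_5={p,q,s}: !X(r)=False X(r)=True r=False
s_6={q,r}: !X(r)=True X(r)=False r=True
G(!X(r)) holds globally = False
First violation at position 0.

Answer: 0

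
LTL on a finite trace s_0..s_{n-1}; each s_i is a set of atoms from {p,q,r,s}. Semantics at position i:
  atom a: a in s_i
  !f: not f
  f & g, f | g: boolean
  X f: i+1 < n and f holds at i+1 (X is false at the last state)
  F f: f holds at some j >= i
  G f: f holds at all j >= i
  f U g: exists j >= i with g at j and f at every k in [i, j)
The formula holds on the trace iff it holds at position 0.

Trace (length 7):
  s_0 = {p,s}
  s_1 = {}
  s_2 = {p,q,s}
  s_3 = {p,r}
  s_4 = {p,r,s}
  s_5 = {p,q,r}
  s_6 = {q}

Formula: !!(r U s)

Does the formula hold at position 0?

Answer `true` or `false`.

Answer: true

Derivation:
s_0={p,s}: !!(r U s)=True !(r U s)=False (r U s)=True r=False s=True
s_1={}: !!(r U s)=False !(r U s)=True (r U s)=False r=False s=False
s_2={p,q,s}: !!(r U s)=True !(r U s)=False (r U s)=True r=False s=True
s_3={p,r}: !!(r U s)=True !(r U s)=False (r U s)=True r=True s=False
s_4={p,r,s}: !!(r U s)=True !(r U s)=False (r U s)=True r=True s=True
s_5={p,q,r}: !!(r U s)=False !(r U s)=True (r U s)=False r=True s=False
s_6={q}: !!(r U s)=False !(r U s)=True (r U s)=False r=False s=False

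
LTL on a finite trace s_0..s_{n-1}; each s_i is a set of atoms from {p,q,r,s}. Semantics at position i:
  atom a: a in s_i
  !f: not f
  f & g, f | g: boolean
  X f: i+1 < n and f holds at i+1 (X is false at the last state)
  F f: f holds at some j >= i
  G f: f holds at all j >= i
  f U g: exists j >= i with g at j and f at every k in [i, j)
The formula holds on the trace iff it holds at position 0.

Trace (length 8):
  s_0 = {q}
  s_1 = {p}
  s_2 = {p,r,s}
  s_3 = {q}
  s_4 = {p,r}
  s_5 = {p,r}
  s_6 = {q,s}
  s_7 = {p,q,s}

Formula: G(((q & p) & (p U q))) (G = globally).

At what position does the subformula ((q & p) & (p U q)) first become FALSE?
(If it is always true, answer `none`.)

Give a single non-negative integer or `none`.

Answer: 0

Derivation:
s_0={q}: ((q & p) & (p U q))=False (q & p)=False q=True p=False (p U q)=True
s_1={p}: ((q & p) & (p U q))=False (q & p)=False q=False p=True (p U q)=True
s_2={p,r,s}: ((q & p) & (p U q))=False (q & p)=False q=False p=True (p U q)=True
s_3={q}: ((q & p) & (p U q))=False (q & p)=False q=True p=False (p U q)=True
s_4={p,r}: ((q & p) & (p U q))=False (q & p)=False q=False p=True (p U q)=True
s_5={p,r}: ((q & p) & (p U q))=False (q & p)=False q=False p=True (p U q)=True
s_6={q,s}: ((q & p) & (p U q))=False (q & p)=False q=True p=False (p U q)=True
s_7={p,q,s}: ((q & p) & (p U q))=True (q & p)=True q=True p=True (p U q)=True
G(((q & p) & (p U q))) holds globally = False
First violation at position 0.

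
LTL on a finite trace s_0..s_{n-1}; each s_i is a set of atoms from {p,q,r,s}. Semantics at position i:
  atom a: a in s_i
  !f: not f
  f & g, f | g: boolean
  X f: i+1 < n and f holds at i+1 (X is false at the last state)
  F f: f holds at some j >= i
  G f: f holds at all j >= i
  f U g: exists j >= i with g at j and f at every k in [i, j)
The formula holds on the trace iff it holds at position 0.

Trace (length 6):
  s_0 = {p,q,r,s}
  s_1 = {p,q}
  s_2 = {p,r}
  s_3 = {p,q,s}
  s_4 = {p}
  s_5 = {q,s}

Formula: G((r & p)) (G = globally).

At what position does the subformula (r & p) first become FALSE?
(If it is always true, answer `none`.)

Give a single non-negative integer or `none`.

s_0={p,q,r,s}: (r & p)=True r=True p=True
s_1={p,q}: (r & p)=False r=False p=True
s_2={p,r}: (r & p)=True r=True p=True
s_3={p,q,s}: (r & p)=False r=False p=True
s_4={p}: (r & p)=False r=False p=True
s_5={q,s}: (r & p)=False r=False p=False
G((r & p)) holds globally = False
First violation at position 1.

Answer: 1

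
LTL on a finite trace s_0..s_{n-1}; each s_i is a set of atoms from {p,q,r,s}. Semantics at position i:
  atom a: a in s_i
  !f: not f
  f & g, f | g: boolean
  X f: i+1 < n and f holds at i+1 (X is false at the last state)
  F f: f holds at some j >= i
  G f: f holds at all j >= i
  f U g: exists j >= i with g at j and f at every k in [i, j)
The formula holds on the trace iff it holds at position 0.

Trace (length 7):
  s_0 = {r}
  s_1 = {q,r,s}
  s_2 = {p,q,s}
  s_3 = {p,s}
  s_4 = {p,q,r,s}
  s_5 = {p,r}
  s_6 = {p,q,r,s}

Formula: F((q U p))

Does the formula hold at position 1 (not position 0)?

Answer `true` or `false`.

s_0={r}: F((q U p))=True (q U p)=False q=False p=False
s_1={q,r,s}: F((q U p))=True (q U p)=True q=True p=False
s_2={p,q,s}: F((q U p))=True (q U p)=True q=True p=True
s_3={p,s}: F((q U p))=True (q U p)=True q=False p=True
s_4={p,q,r,s}: F((q U p))=True (q U p)=True q=True p=True
s_5={p,r}: F((q U p))=True (q U p)=True q=False p=True
s_6={p,q,r,s}: F((q U p))=True (q U p)=True q=True p=True
Evaluating at position 1: result = True

Answer: true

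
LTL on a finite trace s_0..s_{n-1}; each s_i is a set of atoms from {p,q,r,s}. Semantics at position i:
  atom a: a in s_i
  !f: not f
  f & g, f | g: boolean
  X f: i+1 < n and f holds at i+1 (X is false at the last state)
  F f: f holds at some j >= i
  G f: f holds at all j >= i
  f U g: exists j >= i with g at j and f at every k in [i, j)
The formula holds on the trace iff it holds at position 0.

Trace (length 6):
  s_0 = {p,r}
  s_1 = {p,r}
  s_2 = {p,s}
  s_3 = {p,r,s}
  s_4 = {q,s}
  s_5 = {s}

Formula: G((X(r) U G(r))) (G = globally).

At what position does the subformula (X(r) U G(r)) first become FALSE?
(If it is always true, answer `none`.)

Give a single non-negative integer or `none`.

s_0={p,r}: (X(r) U G(r))=False X(r)=True r=True G(r)=False
s_1={p,r}: (X(r) U G(r))=False X(r)=False r=True G(r)=False
s_2={p,s}: (X(r) U G(r))=False X(r)=True r=False G(r)=False
s_3={p,r,s}: (X(r) U G(r))=False X(r)=False r=True G(r)=False
s_4={q,s}: (X(r) U G(r))=False X(r)=False r=False G(r)=False
s_5={s}: (X(r) U G(r))=False X(r)=False r=False G(r)=False
G((X(r) U G(r))) holds globally = False
First violation at position 0.

Answer: 0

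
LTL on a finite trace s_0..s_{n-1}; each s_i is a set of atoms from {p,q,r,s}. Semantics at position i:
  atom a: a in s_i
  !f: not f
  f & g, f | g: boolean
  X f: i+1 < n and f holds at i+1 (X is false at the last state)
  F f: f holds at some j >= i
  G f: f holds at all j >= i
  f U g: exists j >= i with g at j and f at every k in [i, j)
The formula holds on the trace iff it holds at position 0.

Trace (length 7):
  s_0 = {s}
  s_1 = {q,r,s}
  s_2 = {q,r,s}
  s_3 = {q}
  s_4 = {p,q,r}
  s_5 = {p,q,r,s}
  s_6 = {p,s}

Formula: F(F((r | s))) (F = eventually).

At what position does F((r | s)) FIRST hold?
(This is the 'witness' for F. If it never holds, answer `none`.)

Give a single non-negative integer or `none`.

s_0={s}: F((r | s))=True (r | s)=True r=False s=True
s_1={q,r,s}: F((r | s))=True (r | s)=True r=True s=True
s_2={q,r,s}: F((r | s))=True (r | s)=True r=True s=True
s_3={q}: F((r | s))=True (r | s)=False r=False s=False
s_4={p,q,r}: F((r | s))=True (r | s)=True r=True s=False
s_5={p,q,r,s}: F((r | s))=True (r | s)=True r=True s=True
s_6={p,s}: F((r | s))=True (r | s)=True r=False s=True
F(F((r | s))) holds; first witness at position 0.

Answer: 0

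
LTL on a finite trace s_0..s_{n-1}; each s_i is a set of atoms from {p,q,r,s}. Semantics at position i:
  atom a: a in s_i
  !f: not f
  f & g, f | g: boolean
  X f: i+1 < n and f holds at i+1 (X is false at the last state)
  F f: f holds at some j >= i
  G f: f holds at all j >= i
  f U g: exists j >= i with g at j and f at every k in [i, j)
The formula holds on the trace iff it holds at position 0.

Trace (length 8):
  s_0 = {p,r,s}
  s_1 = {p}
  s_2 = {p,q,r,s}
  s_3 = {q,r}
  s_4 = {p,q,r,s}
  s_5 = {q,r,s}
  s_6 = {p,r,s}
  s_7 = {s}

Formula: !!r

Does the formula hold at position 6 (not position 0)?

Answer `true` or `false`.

s_0={p,r,s}: !!r=True !r=False r=True
s_1={p}: !!r=False !r=True r=False
s_2={p,q,r,s}: !!r=True !r=False r=True
s_3={q,r}: !!r=True !r=False r=True
s_4={p,q,r,s}: !!r=True !r=False r=True
s_5={q,r,s}: !!r=True !r=False r=True
s_6={p,r,s}: !!r=True !r=False r=True
s_7={s}: !!r=False !r=True r=False
Evaluating at position 6: result = True

Answer: true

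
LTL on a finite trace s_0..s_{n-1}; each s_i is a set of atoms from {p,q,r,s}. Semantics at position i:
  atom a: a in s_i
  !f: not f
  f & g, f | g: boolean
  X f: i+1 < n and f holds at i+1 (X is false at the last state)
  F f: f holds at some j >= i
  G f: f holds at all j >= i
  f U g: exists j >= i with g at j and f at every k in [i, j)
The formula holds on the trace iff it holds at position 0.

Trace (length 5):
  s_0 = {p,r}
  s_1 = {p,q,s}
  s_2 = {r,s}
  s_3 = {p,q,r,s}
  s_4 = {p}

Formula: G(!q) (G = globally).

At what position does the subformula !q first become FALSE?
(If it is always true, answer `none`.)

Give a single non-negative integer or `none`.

Answer: 1

Derivation:
s_0={p,r}: !q=True q=False
s_1={p,q,s}: !q=False q=True
s_2={r,s}: !q=True q=False
s_3={p,q,r,s}: !q=False q=True
s_4={p}: !q=True q=False
G(!q) holds globally = False
First violation at position 1.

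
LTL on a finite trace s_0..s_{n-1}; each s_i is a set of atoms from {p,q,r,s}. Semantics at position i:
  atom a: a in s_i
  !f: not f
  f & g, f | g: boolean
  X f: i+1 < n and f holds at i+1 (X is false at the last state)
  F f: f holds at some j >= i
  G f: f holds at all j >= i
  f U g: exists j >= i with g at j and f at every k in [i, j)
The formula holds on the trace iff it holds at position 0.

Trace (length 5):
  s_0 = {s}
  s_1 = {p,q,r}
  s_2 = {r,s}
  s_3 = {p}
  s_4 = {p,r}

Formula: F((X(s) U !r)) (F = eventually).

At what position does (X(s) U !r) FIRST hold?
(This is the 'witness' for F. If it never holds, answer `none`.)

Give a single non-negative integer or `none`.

Answer: 0

Derivation:
s_0={s}: (X(s) U !r)=True X(s)=False s=True !r=True r=False
s_1={p,q,r}: (X(s) U !r)=False X(s)=True s=False !r=False r=True
s_2={r,s}: (X(s) U !r)=False X(s)=False s=True !r=False r=True
s_3={p}: (X(s) U !r)=True X(s)=False s=False !r=True r=False
s_4={p,r}: (X(s) U !r)=False X(s)=False s=False !r=False r=True
F((X(s) U !r)) holds; first witness at position 0.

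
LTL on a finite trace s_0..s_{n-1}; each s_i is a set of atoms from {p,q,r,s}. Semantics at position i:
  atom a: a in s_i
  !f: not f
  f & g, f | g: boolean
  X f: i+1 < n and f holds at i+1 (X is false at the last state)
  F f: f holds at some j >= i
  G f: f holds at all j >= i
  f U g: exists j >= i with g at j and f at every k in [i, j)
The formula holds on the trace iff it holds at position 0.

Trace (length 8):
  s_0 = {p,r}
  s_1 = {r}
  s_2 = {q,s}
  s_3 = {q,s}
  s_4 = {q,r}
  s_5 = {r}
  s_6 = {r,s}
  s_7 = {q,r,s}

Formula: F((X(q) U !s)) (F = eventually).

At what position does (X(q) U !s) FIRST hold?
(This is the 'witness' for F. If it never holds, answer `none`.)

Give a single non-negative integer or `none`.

Answer: 0

Derivation:
s_0={p,r}: (X(q) U !s)=True X(q)=False q=False !s=True s=False
s_1={r}: (X(q) U !s)=True X(q)=True q=False !s=True s=False
s_2={q,s}: (X(q) U !s)=True X(q)=True q=True !s=False s=True
s_3={q,s}: (X(q) U !s)=True X(q)=True q=True !s=False s=True
s_4={q,r}: (X(q) U !s)=True X(q)=False q=True !s=True s=False
s_5={r}: (X(q) U !s)=True X(q)=False q=False !s=True s=False
s_6={r,s}: (X(q) U !s)=False X(q)=True q=False !s=False s=True
s_7={q,r,s}: (X(q) U !s)=False X(q)=False q=True !s=False s=True
F((X(q) U !s)) holds; first witness at position 0.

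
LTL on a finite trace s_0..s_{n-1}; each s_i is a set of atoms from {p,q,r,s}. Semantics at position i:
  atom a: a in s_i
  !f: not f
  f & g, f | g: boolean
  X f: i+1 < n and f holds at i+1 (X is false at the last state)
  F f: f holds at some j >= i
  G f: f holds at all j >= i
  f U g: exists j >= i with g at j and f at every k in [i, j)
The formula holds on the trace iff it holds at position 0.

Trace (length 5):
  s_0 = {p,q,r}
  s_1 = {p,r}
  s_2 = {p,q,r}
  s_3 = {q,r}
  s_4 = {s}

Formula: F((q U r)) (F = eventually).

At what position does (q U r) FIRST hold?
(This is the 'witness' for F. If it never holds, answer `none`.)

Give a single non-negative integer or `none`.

s_0={p,q,r}: (q U r)=True q=True r=True
s_1={p,r}: (q U r)=True q=False r=True
s_2={p,q,r}: (q U r)=True q=True r=True
s_3={q,r}: (q U r)=True q=True r=True
s_4={s}: (q U r)=False q=False r=False
F((q U r)) holds; first witness at position 0.

Answer: 0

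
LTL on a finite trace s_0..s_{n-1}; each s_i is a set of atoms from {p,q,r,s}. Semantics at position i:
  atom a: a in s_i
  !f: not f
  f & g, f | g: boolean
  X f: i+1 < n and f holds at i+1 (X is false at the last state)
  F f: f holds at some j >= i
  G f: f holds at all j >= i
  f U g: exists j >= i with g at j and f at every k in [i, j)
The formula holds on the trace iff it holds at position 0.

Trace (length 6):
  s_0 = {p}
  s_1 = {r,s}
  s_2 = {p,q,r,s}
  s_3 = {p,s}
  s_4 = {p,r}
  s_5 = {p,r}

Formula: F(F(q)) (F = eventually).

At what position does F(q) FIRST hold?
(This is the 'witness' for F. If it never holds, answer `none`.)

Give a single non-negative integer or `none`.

Answer: 0

Derivation:
s_0={p}: F(q)=True q=False
s_1={r,s}: F(q)=True q=False
s_2={p,q,r,s}: F(q)=True q=True
s_3={p,s}: F(q)=False q=False
s_4={p,r}: F(q)=False q=False
s_5={p,r}: F(q)=False q=False
F(F(q)) holds; first witness at position 0.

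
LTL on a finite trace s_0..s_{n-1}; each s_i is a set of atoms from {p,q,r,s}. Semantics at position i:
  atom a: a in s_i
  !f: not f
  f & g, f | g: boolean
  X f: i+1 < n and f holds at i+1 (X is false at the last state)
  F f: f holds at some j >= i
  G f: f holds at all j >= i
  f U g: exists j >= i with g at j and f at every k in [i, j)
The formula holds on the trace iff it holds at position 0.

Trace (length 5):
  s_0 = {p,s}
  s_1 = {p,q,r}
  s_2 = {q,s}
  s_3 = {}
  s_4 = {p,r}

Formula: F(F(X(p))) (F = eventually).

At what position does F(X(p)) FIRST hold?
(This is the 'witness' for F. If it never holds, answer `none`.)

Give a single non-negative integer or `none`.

Answer: 0

Derivation:
s_0={p,s}: F(X(p))=True X(p)=True p=True
s_1={p,q,r}: F(X(p))=True X(p)=False p=True
s_2={q,s}: F(X(p))=True X(p)=False p=False
s_3={}: F(X(p))=True X(p)=True p=False
s_4={p,r}: F(X(p))=False X(p)=False p=True
F(F(X(p))) holds; first witness at position 0.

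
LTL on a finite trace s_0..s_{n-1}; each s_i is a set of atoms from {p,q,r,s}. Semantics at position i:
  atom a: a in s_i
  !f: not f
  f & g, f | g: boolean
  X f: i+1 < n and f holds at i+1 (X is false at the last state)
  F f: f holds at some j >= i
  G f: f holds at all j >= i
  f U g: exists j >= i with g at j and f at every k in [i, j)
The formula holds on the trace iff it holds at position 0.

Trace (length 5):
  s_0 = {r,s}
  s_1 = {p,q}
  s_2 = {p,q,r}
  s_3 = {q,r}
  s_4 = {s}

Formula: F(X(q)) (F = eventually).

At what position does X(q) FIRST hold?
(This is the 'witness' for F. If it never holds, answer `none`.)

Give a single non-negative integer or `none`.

Answer: 0

Derivation:
s_0={r,s}: X(q)=True q=False
s_1={p,q}: X(q)=True q=True
s_2={p,q,r}: X(q)=True q=True
s_3={q,r}: X(q)=False q=True
s_4={s}: X(q)=False q=False
F(X(q)) holds; first witness at position 0.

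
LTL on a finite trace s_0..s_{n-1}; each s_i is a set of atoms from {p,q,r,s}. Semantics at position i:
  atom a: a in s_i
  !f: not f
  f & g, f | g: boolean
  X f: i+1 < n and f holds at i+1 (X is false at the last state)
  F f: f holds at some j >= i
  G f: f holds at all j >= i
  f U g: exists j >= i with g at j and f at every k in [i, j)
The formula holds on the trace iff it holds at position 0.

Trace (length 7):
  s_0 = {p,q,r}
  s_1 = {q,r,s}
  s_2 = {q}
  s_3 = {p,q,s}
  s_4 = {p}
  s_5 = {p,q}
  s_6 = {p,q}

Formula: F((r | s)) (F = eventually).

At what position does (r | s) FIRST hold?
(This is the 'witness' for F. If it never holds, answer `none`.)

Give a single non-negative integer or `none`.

Answer: 0

Derivation:
s_0={p,q,r}: (r | s)=True r=True s=False
s_1={q,r,s}: (r | s)=True r=True s=True
s_2={q}: (r | s)=False r=False s=False
s_3={p,q,s}: (r | s)=True r=False s=True
s_4={p}: (r | s)=False r=False s=False
s_5={p,q}: (r | s)=False r=False s=False
s_6={p,q}: (r | s)=False r=False s=False
F((r | s)) holds; first witness at position 0.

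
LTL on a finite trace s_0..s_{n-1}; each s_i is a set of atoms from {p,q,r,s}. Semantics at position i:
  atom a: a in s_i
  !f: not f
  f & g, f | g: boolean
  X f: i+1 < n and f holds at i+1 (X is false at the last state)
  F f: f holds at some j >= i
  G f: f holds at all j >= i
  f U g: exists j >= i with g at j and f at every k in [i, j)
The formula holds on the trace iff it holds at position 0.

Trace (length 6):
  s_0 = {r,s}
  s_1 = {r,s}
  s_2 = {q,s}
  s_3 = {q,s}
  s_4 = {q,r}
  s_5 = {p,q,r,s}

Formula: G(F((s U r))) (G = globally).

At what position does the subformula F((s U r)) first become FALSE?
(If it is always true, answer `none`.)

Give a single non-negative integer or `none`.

s_0={r,s}: F((s U r))=True (s U r)=True s=True r=True
s_1={r,s}: F((s U r))=True (s U r)=True s=True r=True
s_2={q,s}: F((s U r))=True (s U r)=True s=True r=False
s_3={q,s}: F((s U r))=True (s U r)=True s=True r=False
s_4={q,r}: F((s U r))=True (s U r)=True s=False r=True
s_5={p,q,r,s}: F((s U r))=True (s U r)=True s=True r=True
G(F((s U r))) holds globally = True
No violation — formula holds at every position.

Answer: none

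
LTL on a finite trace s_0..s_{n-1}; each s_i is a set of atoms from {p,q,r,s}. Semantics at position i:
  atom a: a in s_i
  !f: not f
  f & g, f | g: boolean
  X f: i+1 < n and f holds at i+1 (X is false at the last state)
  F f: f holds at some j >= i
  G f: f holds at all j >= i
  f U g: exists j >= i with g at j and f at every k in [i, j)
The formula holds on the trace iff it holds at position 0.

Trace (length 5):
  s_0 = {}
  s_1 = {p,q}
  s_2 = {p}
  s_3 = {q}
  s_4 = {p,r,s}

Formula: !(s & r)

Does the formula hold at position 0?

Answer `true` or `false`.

Answer: true

Derivation:
s_0={}: !(s & r)=True (s & r)=False s=False r=False
s_1={p,q}: !(s & r)=True (s & r)=False s=False r=False
s_2={p}: !(s & r)=True (s & r)=False s=False r=False
s_3={q}: !(s & r)=True (s & r)=False s=False r=False
s_4={p,r,s}: !(s & r)=False (s & r)=True s=True r=True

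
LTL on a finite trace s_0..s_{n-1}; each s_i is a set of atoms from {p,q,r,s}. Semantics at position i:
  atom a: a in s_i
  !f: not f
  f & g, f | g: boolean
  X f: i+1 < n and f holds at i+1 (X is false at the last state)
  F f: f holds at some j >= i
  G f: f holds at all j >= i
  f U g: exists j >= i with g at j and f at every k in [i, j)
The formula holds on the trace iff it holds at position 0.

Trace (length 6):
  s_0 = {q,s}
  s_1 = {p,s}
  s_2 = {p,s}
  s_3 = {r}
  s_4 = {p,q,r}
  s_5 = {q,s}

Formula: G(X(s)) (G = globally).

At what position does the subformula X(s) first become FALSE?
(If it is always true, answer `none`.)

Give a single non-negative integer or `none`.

Answer: 2

Derivation:
s_0={q,s}: X(s)=True s=True
s_1={p,s}: X(s)=True s=True
s_2={p,s}: X(s)=False s=True
s_3={r}: X(s)=False s=False
s_4={p,q,r}: X(s)=True s=False
s_5={q,s}: X(s)=False s=True
G(X(s)) holds globally = False
First violation at position 2.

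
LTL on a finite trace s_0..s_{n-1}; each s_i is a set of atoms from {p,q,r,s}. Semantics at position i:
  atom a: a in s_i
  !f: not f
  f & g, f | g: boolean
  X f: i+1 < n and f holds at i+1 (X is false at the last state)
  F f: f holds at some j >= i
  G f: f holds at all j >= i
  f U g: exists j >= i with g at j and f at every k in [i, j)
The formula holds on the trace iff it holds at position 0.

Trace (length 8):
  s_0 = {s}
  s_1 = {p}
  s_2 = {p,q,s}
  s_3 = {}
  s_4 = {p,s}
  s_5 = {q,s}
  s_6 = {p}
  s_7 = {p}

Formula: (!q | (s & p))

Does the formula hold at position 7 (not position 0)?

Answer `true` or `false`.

Answer: true

Derivation:
s_0={s}: (!q | (s & p))=True !q=True q=False (s & p)=False s=True p=False
s_1={p}: (!q | (s & p))=True !q=True q=False (s & p)=False s=False p=True
s_2={p,q,s}: (!q | (s & p))=True !q=False q=True (s & p)=True s=True p=True
s_3={}: (!q | (s & p))=True !q=True q=False (s & p)=False s=False p=False
s_4={p,s}: (!q | (s & p))=True !q=True q=False (s & p)=True s=True p=True
s_5={q,s}: (!q | (s & p))=False !q=False q=True (s & p)=False s=True p=False
s_6={p}: (!q | (s & p))=True !q=True q=False (s & p)=False s=False p=True
s_7={p}: (!q | (s & p))=True !q=True q=False (s & p)=False s=False p=True
Evaluating at position 7: result = True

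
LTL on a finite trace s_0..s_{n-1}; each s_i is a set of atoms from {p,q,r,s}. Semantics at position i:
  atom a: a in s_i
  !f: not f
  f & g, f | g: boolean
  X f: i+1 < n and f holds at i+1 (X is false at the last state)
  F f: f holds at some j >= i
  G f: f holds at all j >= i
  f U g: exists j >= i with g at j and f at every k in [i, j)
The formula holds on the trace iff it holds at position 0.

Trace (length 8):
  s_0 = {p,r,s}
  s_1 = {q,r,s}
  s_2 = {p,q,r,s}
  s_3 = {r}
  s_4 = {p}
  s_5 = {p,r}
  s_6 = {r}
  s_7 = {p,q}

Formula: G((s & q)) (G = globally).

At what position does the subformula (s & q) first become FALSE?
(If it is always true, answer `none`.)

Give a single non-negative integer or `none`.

s_0={p,r,s}: (s & q)=False s=True q=False
s_1={q,r,s}: (s & q)=True s=True q=True
s_2={p,q,r,s}: (s & q)=True s=True q=True
s_3={r}: (s & q)=False s=False q=False
s_4={p}: (s & q)=False s=False q=False
s_5={p,r}: (s & q)=False s=False q=False
s_6={r}: (s & q)=False s=False q=False
s_7={p,q}: (s & q)=False s=False q=True
G((s & q)) holds globally = False
First violation at position 0.

Answer: 0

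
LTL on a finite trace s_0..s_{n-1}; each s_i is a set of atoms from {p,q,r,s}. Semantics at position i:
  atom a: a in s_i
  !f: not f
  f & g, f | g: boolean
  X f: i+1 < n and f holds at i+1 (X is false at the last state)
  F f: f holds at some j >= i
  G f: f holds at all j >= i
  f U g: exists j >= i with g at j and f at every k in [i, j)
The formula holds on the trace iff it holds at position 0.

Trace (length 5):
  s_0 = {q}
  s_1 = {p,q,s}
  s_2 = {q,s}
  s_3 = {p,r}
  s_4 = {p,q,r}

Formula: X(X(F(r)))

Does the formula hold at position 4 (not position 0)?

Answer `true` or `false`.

Answer: false

Derivation:
s_0={q}: X(X(F(r)))=True X(F(r))=True F(r)=True r=False
s_1={p,q,s}: X(X(F(r)))=True X(F(r))=True F(r)=True r=False
s_2={q,s}: X(X(F(r)))=True X(F(r))=True F(r)=True r=False
s_3={p,r}: X(X(F(r)))=False X(F(r))=True F(r)=True r=True
s_4={p,q,r}: X(X(F(r)))=False X(F(r))=False F(r)=True r=True
Evaluating at position 4: result = False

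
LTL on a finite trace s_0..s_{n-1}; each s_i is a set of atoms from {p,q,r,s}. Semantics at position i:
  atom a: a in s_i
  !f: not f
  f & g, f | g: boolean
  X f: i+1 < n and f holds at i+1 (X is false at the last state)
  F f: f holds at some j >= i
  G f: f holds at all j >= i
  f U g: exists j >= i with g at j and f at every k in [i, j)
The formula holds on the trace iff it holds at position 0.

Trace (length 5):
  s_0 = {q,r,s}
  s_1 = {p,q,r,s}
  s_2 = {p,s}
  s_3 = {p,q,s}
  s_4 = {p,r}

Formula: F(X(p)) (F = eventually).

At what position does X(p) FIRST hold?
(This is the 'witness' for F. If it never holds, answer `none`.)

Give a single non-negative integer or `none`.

Answer: 0

Derivation:
s_0={q,r,s}: X(p)=True p=False
s_1={p,q,r,s}: X(p)=True p=True
s_2={p,s}: X(p)=True p=True
s_3={p,q,s}: X(p)=True p=True
s_4={p,r}: X(p)=False p=True
F(X(p)) holds; first witness at position 0.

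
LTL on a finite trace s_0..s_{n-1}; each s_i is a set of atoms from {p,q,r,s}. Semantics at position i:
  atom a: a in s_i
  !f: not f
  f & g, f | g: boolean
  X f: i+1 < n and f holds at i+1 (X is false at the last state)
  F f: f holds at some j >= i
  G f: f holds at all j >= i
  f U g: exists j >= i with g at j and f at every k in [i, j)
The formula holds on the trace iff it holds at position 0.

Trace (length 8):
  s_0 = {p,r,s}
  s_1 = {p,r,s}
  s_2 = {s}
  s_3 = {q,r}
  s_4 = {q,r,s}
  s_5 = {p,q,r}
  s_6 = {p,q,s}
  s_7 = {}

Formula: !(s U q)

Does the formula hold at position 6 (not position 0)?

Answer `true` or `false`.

s_0={p,r,s}: !(s U q)=False (s U q)=True s=True q=False
s_1={p,r,s}: !(s U q)=False (s U q)=True s=True q=False
s_2={s}: !(s U q)=False (s U q)=True s=True q=False
s_3={q,r}: !(s U q)=False (s U q)=True s=False q=True
s_4={q,r,s}: !(s U q)=False (s U q)=True s=True q=True
s_5={p,q,r}: !(s U q)=False (s U q)=True s=False q=True
s_6={p,q,s}: !(s U q)=False (s U q)=True s=True q=True
s_7={}: !(s U q)=True (s U q)=False s=False q=False
Evaluating at position 6: result = False

Answer: false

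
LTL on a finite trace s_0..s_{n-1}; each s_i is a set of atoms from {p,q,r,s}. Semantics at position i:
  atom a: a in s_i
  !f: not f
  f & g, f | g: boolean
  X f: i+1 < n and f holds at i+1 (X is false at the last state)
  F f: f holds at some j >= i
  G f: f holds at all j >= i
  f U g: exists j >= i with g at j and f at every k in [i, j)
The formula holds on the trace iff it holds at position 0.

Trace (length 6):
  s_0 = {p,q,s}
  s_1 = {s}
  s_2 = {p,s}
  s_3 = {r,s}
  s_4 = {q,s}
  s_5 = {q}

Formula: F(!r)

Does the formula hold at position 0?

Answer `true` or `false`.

Answer: true

Derivation:
s_0={p,q,s}: F(!r)=True !r=True r=False
s_1={s}: F(!r)=True !r=True r=False
s_2={p,s}: F(!r)=True !r=True r=False
s_3={r,s}: F(!r)=True !r=False r=True
s_4={q,s}: F(!r)=True !r=True r=False
s_5={q}: F(!r)=True !r=True r=False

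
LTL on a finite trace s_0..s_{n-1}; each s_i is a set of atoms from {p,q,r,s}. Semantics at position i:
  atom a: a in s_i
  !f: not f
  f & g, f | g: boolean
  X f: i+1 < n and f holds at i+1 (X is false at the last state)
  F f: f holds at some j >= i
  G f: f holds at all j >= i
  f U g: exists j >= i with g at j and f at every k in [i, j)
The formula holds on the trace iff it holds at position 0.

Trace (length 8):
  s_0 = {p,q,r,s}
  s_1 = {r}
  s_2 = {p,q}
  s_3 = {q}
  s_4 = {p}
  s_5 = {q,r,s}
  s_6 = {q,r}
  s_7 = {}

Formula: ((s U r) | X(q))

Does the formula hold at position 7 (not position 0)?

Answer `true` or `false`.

s_0={p,q,r,s}: ((s U r) | X(q))=True (s U r)=True s=True r=True X(q)=False q=True
s_1={r}: ((s U r) | X(q))=True (s U r)=True s=False r=True X(q)=True q=False
s_2={p,q}: ((s U r) | X(q))=True (s U r)=False s=False r=False X(q)=True q=True
s_3={q}: ((s U r) | X(q))=False (s U r)=False s=False r=False X(q)=False q=True
s_4={p}: ((s U r) | X(q))=True (s U r)=False s=False r=False X(q)=True q=False
s_5={q,r,s}: ((s U r) | X(q))=True (s U r)=True s=True r=True X(q)=True q=True
s_6={q,r}: ((s U r) | X(q))=True (s U r)=True s=False r=True X(q)=False q=True
s_7={}: ((s U r) | X(q))=False (s U r)=False s=False r=False X(q)=False q=False
Evaluating at position 7: result = False

Answer: false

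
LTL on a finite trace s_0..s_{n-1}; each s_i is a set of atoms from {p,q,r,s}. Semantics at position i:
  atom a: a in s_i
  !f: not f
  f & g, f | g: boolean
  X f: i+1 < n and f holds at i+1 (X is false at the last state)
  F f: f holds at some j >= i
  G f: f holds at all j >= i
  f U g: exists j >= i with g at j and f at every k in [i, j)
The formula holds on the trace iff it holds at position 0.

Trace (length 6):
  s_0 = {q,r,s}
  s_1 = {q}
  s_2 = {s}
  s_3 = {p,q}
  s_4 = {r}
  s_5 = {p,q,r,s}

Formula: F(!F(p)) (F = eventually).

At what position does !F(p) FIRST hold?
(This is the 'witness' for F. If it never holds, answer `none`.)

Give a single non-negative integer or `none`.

s_0={q,r,s}: !F(p)=False F(p)=True p=False
s_1={q}: !F(p)=False F(p)=True p=False
s_2={s}: !F(p)=False F(p)=True p=False
s_3={p,q}: !F(p)=False F(p)=True p=True
s_4={r}: !F(p)=False F(p)=True p=False
s_5={p,q,r,s}: !F(p)=False F(p)=True p=True
F(!F(p)) does not hold (no witness exists).

Answer: none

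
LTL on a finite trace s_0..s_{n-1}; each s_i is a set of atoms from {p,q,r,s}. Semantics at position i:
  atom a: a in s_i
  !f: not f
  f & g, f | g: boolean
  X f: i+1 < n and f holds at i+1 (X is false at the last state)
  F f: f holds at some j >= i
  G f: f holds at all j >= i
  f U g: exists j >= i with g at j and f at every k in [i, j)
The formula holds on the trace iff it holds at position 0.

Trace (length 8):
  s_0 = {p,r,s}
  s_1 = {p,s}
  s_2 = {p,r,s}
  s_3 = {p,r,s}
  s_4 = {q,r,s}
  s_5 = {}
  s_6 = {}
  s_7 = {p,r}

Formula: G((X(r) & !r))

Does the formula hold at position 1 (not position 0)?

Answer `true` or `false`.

Answer: false

Derivation:
s_0={p,r,s}: G((X(r) & !r))=False (X(r) & !r)=False X(r)=False r=True !r=False
s_1={p,s}: G((X(r) & !r))=False (X(r) & !r)=True X(r)=True r=False !r=True
s_2={p,r,s}: G((X(r) & !r))=False (X(r) & !r)=False X(r)=True r=True !r=False
s_3={p,r,s}: G((X(r) & !r))=False (X(r) & !r)=False X(r)=True r=True !r=False
s_4={q,r,s}: G((X(r) & !r))=False (X(r) & !r)=False X(r)=False r=True !r=False
s_5={}: G((X(r) & !r))=False (X(r) & !r)=False X(r)=False r=False !r=True
s_6={}: G((X(r) & !r))=False (X(r) & !r)=True X(r)=True r=False !r=True
s_7={p,r}: G((X(r) & !r))=False (X(r) & !r)=False X(r)=False r=True !r=False
Evaluating at position 1: result = False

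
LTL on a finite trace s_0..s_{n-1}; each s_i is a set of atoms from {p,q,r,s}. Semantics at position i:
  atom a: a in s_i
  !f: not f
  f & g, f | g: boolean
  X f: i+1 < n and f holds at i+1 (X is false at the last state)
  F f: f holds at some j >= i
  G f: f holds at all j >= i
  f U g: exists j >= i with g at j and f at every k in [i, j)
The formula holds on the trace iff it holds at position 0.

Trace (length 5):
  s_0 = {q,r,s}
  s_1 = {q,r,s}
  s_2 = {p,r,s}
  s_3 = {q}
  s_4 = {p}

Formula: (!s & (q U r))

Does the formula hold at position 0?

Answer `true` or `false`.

s_0={q,r,s}: (!s & (q U r))=False !s=False s=True (q U r)=True q=True r=True
s_1={q,r,s}: (!s & (q U r))=False !s=False s=True (q U r)=True q=True r=True
s_2={p,r,s}: (!s & (q U r))=False !s=False s=True (q U r)=True q=False r=True
s_3={q}: (!s & (q U r))=False !s=True s=False (q U r)=False q=True r=False
s_4={p}: (!s & (q U r))=False !s=True s=False (q U r)=False q=False r=False

Answer: false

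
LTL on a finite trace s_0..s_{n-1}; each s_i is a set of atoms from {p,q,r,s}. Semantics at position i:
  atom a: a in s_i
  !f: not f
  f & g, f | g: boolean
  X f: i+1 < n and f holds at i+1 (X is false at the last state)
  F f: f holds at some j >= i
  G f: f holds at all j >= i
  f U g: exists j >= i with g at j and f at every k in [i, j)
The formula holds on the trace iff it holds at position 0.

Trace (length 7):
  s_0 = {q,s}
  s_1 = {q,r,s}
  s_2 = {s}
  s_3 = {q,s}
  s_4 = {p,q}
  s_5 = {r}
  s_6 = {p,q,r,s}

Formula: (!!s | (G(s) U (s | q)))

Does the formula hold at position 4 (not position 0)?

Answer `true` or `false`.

Answer: true

Derivation:
s_0={q,s}: (!!s | (G(s) U (s | q)))=True !!s=True !s=False s=True (G(s) U (s | q))=True G(s)=False (s | q)=True q=True
s_1={q,r,s}: (!!s | (G(s) U (s | q)))=True !!s=True !s=False s=True (G(s) U (s | q))=True G(s)=False (s | q)=True q=True
s_2={s}: (!!s | (G(s) U (s | q)))=True !!s=True !s=False s=True (G(s) U (s | q))=True G(s)=False (s | q)=True q=False
s_3={q,s}: (!!s | (G(s) U (s | q)))=True !!s=True !s=False s=True (G(s) U (s | q))=True G(s)=False (s | q)=True q=True
s_4={p,q}: (!!s | (G(s) U (s | q)))=True !!s=False !s=True s=False (G(s) U (s | q))=True G(s)=False (s | q)=True q=True
s_5={r}: (!!s | (G(s) U (s | q)))=False !!s=False !s=True s=False (G(s) U (s | q))=False G(s)=False (s | q)=False q=False
s_6={p,q,r,s}: (!!s | (G(s) U (s | q)))=True !!s=True !s=False s=True (G(s) U (s | q))=True G(s)=True (s | q)=True q=True
Evaluating at position 4: result = True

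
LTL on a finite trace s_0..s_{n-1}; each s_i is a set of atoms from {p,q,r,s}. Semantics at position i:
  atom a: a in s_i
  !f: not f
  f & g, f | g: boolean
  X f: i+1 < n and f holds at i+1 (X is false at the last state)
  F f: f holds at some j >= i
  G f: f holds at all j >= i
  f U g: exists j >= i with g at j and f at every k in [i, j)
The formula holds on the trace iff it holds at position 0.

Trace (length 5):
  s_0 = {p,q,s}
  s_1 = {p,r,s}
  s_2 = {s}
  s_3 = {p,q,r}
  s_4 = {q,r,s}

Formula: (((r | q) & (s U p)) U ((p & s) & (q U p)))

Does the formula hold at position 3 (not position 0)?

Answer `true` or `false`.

s_0={p,q,s}: (((r | q) & (s U p)) U ((p & s) & (q U p)))=True ((r | q) & (s U p))=True (r | q)=True r=False q=True (s U p)=True s=True p=True ((p & s) & (q U p))=True (p & s)=True (q U p)=True
s_1={p,r,s}: (((r | q) & (s U p)) U ((p & s) & (q U p)))=True ((r | q) & (s U p))=True (r | q)=True r=True q=False (s U p)=True s=True p=True ((p & s) & (q U p))=True (p & s)=True (q U p)=True
s_2={s}: (((r | q) & (s U p)) U ((p & s) & (q U p)))=False ((r | q) & (s U p))=False (r | q)=False r=False q=False (s U p)=True s=True p=False ((p & s) & (q U p))=False (p & s)=False (q U p)=False
s_3={p,q,r}: (((r | q) & (s U p)) U ((p & s) & (q U p)))=False ((r | q) & (s U p))=True (r | q)=True r=True q=True (s U p)=True s=False p=True ((p & s) & (q U p))=False (p & s)=False (q U p)=True
s_4={q,r,s}: (((r | q) & (s U p)) U ((p & s) & (q U p)))=False ((r | q) & (s U p))=False (r | q)=True r=True q=True (s U p)=False s=True p=False ((p & s) & (q U p))=False (p & s)=False (q U p)=False
Evaluating at position 3: result = False

Answer: false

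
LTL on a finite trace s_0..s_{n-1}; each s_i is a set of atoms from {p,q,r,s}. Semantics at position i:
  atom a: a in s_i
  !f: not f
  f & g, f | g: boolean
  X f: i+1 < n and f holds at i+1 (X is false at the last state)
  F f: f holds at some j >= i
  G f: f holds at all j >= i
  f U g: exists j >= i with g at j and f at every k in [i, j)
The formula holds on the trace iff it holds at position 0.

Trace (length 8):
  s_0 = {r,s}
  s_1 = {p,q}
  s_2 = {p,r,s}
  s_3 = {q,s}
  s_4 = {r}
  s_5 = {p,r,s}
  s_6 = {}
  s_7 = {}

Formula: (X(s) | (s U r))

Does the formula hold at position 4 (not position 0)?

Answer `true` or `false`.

Answer: true

Derivation:
s_0={r,s}: (X(s) | (s U r))=True X(s)=False s=True (s U r)=True r=True
s_1={p,q}: (X(s) | (s U r))=True X(s)=True s=False (s U r)=False r=False
s_2={p,r,s}: (X(s) | (s U r))=True X(s)=True s=True (s U r)=True r=True
s_3={q,s}: (X(s) | (s U r))=True X(s)=False s=True (s U r)=True r=False
s_4={r}: (X(s) | (s U r))=True X(s)=True s=False (s U r)=True r=True
s_5={p,r,s}: (X(s) | (s U r))=True X(s)=False s=True (s U r)=True r=True
s_6={}: (X(s) | (s U r))=False X(s)=False s=False (s U r)=False r=False
s_7={}: (X(s) | (s U r))=False X(s)=False s=False (s U r)=False r=False
Evaluating at position 4: result = True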